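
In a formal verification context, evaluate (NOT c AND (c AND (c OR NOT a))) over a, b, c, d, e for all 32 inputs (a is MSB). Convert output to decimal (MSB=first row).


Formula: (NOT c AND (c AND (c OR NOT a))) over a, b, c, d, e (32 rows)
Evaluate each row (bits = a,b,c,d,e, MSB first):
  row 0 [00000]: (NOT 0 AND (0 AND (0 OR NOT 0))) -> 0
  row 1 [00001]: (NOT 0 AND (0 AND (0 OR NOT 0))) -> 0
  row 2 [00010]: (NOT 0 AND (0 AND (0 OR NOT 0))) -> 0
  row 3 [00011]: (NOT 0 AND (0 AND (0 OR NOT 0))) -> 0
  row 4 [00100]: (NOT 1 AND (1 AND (1 OR NOT 0))) -> 0
  row 5 [00101]: (NOT 1 AND (1 AND (1 OR NOT 0))) -> 0
  row 6 [00110]: (NOT 1 AND (1 AND (1 OR NOT 0))) -> 0
  row 7 [00111]: (NOT 1 AND (1 AND (1 OR NOT 0))) -> 0
  row 8 [01000]: (NOT 0 AND (0 AND (0 OR NOT 0))) -> 0
  row 9 [01001]: (NOT 0 AND (0 AND (0 OR NOT 0))) -> 0
  row 10 [01010]: (NOT 0 AND (0 AND (0 OR NOT 0))) -> 0
  row 11 [01011]: (NOT 0 AND (0 AND (0 OR NOT 0))) -> 0
  row 12 [01100]: (NOT 1 AND (1 AND (1 OR NOT 0))) -> 0
  row 13 [01101]: (NOT 1 AND (1 AND (1 OR NOT 0))) -> 0
  row 14 [01110]: (NOT 1 AND (1 AND (1 OR NOT 0))) -> 0
  row 15 [01111]: (NOT 1 AND (1 AND (1 OR NOT 0))) -> 0
  row 16 [10000]: (NOT 0 AND (0 AND (0 OR NOT 1))) -> 0
  row 17 [10001]: (NOT 0 AND (0 AND (0 OR NOT 1))) -> 0
  row 18 [10010]: (NOT 0 AND (0 AND (0 OR NOT 1))) -> 0
  row 19 [10011]: (NOT 0 AND (0 AND (0 OR NOT 1))) -> 0
  row 20 [10100]: (NOT 1 AND (1 AND (1 OR NOT 1))) -> 0
  row 21 [10101]: (NOT 1 AND (1 AND (1 OR NOT 1))) -> 0
  row 22 [10110]: (NOT 1 AND (1 AND (1 OR NOT 1))) -> 0
  row 23 [10111]: (NOT 1 AND (1 AND (1 OR NOT 1))) -> 0
  row 24 [11000]: (NOT 0 AND (0 AND (0 OR NOT 1))) -> 0
  row 25 [11001]: (NOT 0 AND (0 AND (0 OR NOT 1))) -> 0
  row 26 [11010]: (NOT 0 AND (0 AND (0 OR NOT 1))) -> 0
  row 27 [11011]: (NOT 0 AND (0 AND (0 OR NOT 1))) -> 0
  row 28 [11100]: (NOT 1 AND (1 AND (1 OR NOT 1))) -> 0
  row 29 [11101]: (NOT 1 AND (1 AND (1 OR NOT 1))) -> 0
  row 30 [11110]: (NOT 1 AND (1 AND (1 OR NOT 1))) -> 0
  row 31 [11111]: (NOT 1 AND (1 AND (1 OR NOT 1))) -> 0
Full result column, 4 rows per line (a,b,c fixed per line; d,e runs 00..11 left to right):
  rows 0-3 [a,b,c=000]: 0000  = hex 0
  rows 4-7 [a,b,c=001]: 0000  = hex 0
  rows 8-11 [a,b,c=010]: 0000  = hex 0
  rows 12-15 [a,b,c=011]: 0000  = hex 0
  rows 16-19 [a,b,c=100]: 0000  = hex 0
  rows 20-23 [a,b,c=101]: 0000  = hex 0
  rows 24-27 [a,b,c=110]: 0000  = hex 0
  rows 28-31 [a,b,c=111]: 0000  = hex 0
Output column (row 0 .. row 31) = 00000000000000000000000000000000
Output column grouped in 4s = 0000 0000 0000 0000 0000 0000 0000 0000 = 0x00000000
Convert to decimal digit by digit (value = value*16 + digit):
  0 -> 0
  0*16 + 0 = 0
  0*16 + 0 = 0
  0*16 + 0 = 0
  0*16 + 0 = 0
  0*16 + 0 = 0
  0*16 + 0 = 0
  0*16 + 0 = 0
Decimal = 0

0


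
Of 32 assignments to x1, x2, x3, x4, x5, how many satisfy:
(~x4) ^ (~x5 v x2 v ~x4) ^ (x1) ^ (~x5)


CNF with 4 clauses over 5 vars (32 assignments).
An assignment satisfies CNF iff every clause has >=1 true literal.
Check each row (bits = x1,x2,x3,x4,x5; clause T/F shown):
  row 0 [00000]: clauses=TTFT -> 0
  row 1 [00001]: clauses=TTFF -> 0
  row 2 [00010]: clauses=FTFT -> 0
  row 3 [00011]: clauses=FFFF -> 0
  row 4 [00100]: clauses=TTFT -> 0
  row 5 [00101]: clauses=TTFF -> 0
  row 6 [00110]: clauses=FTFT -> 0
  row 7 [00111]: clauses=FFFF -> 0
  row 8 [01000]: clauses=TTFT -> 0
  row 9 [01001]: clauses=TTFF -> 0
  row 10 [01010]: clauses=FTFT -> 0
  row 11 [01011]: clauses=FTFF -> 0
  row 12 [01100]: clauses=TTFT -> 0
  row 13 [01101]: clauses=TTFF -> 0
  row 14 [01110]: clauses=FTFT -> 0
  row 15 [01111]: clauses=FTFF -> 0
  row 16 [10000]: clauses=TTTT -> 1
  row 17 [10001]: clauses=TTTF -> 0
  row 18 [10010]: clauses=FTTT -> 0
  row 19 [10011]: clauses=FFTF -> 0
  row 20 [10100]: clauses=TTTT -> 1
  row 21 [10101]: clauses=TTTF -> 0
  row 22 [10110]: clauses=FTTT -> 0
  row 23 [10111]: clauses=FFTF -> 0
  row 24 [11000]: clauses=TTTT -> 1
  row 25 [11001]: clauses=TTTF -> 0
  row 26 [11010]: clauses=FTTT -> 0
  row 27 [11011]: clauses=FTTF -> 0
  row 28 [11100]: clauses=TTTT -> 1
  row 29 [11101]: clauses=TTTF -> 0
  row 30 [11110]: clauses=FTTT -> 0
  row 31 [11111]: clauses=FTTF -> 0
Full result column, 8 rows per line (x1,x2 fixed per line; x3,x4,x5 runs 000..111 left to right):
  rows 0-7 [x1,x2=00]: 00000000  (ones: 0)
  rows 8-15 [x1,x2=01]: 00000000  (ones: 0)
  rows 16-23 [x1,x2=10]: 10001000  (ones: 2)
  rows 24-31 [x1,x2=11]: 10001000  (ones: 2)
Satisfying assignments = 0+0+2+2 = 4

4


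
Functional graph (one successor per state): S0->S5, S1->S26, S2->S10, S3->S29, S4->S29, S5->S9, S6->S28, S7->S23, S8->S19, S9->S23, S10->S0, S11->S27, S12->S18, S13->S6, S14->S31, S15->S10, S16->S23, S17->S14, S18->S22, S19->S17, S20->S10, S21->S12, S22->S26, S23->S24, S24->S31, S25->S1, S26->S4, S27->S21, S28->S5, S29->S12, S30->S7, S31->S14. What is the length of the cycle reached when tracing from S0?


Trace from S0 until a state repeats:
  S0 -> S5 -> S9 -> S23 -> S24 -> S31 -> S14 -> S31
S31 first seen at step 5, revisited at step 7.
Cycle length = 7 - 5 = 2

2


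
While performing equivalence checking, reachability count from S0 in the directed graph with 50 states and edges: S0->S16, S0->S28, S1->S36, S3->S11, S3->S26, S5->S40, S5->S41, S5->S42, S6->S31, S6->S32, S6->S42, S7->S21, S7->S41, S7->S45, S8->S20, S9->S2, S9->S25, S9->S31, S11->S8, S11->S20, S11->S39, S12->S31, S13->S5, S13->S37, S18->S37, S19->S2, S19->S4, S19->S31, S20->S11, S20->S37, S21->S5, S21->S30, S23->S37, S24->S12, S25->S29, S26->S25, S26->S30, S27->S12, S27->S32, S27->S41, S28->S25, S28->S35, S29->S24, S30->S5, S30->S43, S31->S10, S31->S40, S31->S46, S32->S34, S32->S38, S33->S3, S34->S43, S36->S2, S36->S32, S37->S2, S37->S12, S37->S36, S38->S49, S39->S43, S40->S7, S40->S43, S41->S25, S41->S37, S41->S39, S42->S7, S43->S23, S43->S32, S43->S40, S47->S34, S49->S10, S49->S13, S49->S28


BFS from S0:
  layer 0: {S0}
  layer 1: {S16, S28}
  layer 2: {S25, S35}
  layer 3: {S29}
  layer 4: {S24}
  layer 5: {S12}
  layer 6: {S31}
  layer 7: {S10, S40, S46}
  layer 8: {S7, S43}
  layer 9: {S21, S23, S32, S41, S45}
  layer 10: {S5, S30, S34, S37, S38, S39}
  layer 11: {S2, S36, S42, S49}
  layer 12: {S13}
Reachable set: {S0, S2, S5, S7, S10, S12, S13, S16, S21, S23, S24, S25, S28, S29, S30, S31, S32, S34, S35, S36, S37, S38, S39, S40, S41, S42, S43, S45, S46, S49}
Count = 30

30


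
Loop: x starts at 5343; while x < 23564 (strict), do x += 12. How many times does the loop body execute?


Step 1: x goes from 5343 toward 23564 by 12; the body runs while x<23564, so iterations = ceil((bound-start)/step)
Step 2: Distance=18221
Step 3: ceil(18221/12)=1519

1519


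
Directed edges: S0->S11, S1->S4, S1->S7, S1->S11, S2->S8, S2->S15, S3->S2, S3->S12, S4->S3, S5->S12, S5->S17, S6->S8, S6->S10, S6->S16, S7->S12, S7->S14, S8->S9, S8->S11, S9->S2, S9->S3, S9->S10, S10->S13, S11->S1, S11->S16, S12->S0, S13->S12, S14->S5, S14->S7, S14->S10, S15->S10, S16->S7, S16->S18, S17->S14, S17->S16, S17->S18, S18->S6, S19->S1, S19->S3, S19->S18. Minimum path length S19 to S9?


BFS layer-by-layer from S19:
  dist 0: {S19}
  dist 1: {S1, S3, S18}
  dist 2: {S2, S4, S6, S7, S11, S12}
  dist 3: {S0, S8, S10, S14, S15, S16}
  dist 4: {S5, S9, S13}
  -> S9 reached at distance 4
Shortest path length = 4

4


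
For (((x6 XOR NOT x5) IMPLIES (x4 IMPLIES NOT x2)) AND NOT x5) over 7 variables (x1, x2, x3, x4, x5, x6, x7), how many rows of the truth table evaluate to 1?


Formula: (((x6 XOR NOT x5) IMPLIES (x4 IMPLIES NOT x2)) AND NOT x5) over 7 vars (128 rows)
Evaluate each row (x1, x2, x3, x4, x5, x6, x7 as bits, MSB first):
  row 0 [0000000]: (((0 XOR NOT 0) IMPLIES (0 IMPLIES NOT 0)) AND NOT 0) -> 1
  row 1 [0000001]: (((0 XOR NOT 0) IMPLIES (0 IMPLIES NOT 0)) AND NOT 0) -> 1
  row 2 [0000010]: (((1 XOR NOT 0) IMPLIES (0 IMPLIES NOT 0)) AND NOT 0) -> 1
  row 3 [0000011]: (((1 XOR NOT 0) IMPLIES (0 IMPLIES NOT 0)) AND NOT 0) -> 1
  row 4 [0000100]: (((0 XOR NOT 1) IMPLIES (0 IMPLIES NOT 0)) AND NOT 1) -> 0
  (every remaining row is evaluated the same way; all 128 results are listed next)
Full result column, 8 rows per line (x1,x2,x3,x4 fixed per line; x5,x6,x7 runs 000..111 left to right):
  rows 0-7 [x1,x2,x3,x4=0000]: 11110000  (ones: 4)
  rows 8-15 [x1,x2,x3,x4=0001]: 11110000  (ones: 4)
  rows 16-23 [x1,x2,x3,x4=0010]: 11110000  (ones: 4)
  rows 24-31 [x1,x2,x3,x4=0011]: 11110000  (ones: 4)
  rows 32-39 [x1,x2,x3,x4=0100]: 11110000  (ones: 4)
  rows 40-47 [x1,x2,x3,x4=0101]: 00110000  (ones: 2)
  rows 48-55 [x1,x2,x3,x4=0110]: 11110000  (ones: 4)
  rows 56-63 [x1,x2,x3,x4=0111]: 00110000  (ones: 2)
  rows 64-71 [x1,x2,x3,x4=1000]: 11110000  (ones: 4)
  rows 72-79 [x1,x2,x3,x4=1001]: 11110000  (ones: 4)
  rows 80-87 [x1,x2,x3,x4=1010]: 11110000  (ones: 4)
  rows 88-95 [x1,x2,x3,x4=1011]: 11110000  (ones: 4)
  rows 96-103 [x1,x2,x3,x4=1100]: 11110000  (ones: 4)
  rows 104-111 [x1,x2,x3,x4=1101]: 00110000  (ones: 2)
  rows 112-119 [x1,x2,x3,x4=1110]: 11110000  (ones: 4)
  rows 120-127 [x1,x2,x3,x4=1111]: 00110000  (ones: 2)
Count of 1-rows = 4+4+4+4+4+2+4+2+4+4+4+4+4+2+4+2 = 56

56


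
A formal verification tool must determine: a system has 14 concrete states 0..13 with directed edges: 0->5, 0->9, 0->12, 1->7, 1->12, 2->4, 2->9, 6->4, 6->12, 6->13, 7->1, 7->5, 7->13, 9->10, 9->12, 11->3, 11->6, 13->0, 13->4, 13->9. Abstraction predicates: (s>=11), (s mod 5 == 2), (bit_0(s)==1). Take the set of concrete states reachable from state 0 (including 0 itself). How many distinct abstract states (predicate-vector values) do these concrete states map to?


BFS from 0:
Concrete reachable: {0, 5, 9, 10, 12}
Abstract via predicates (s>=11), (s mod 5 == 2), (bit_0(s)==1):
  (0,0,0) <- {0, 10}
  (0,0,1) <- {5, 9}
  (1,1,0) <- {12}
Distinct abstract states = 3

3


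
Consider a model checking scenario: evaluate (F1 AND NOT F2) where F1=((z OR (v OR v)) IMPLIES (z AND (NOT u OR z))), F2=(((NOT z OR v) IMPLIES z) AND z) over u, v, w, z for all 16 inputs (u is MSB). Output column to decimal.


F1 = ((z OR (v OR v)) IMPLIES (z AND (NOT u OR z)))
F2 = (((NOT z OR v) IMPLIES z) AND z)
Counterexample to F1=>F2 is where F1=1 and F2=0.
Evaluate each row (bits = u,v,w,z, MSB first):
  row 0 [0000]: F1=1 F2=0 -> F1&~F2 -> 1
  row 1 [0001]: F1=1 F2=1 -> F1&~F2 -> 0
  row 2 [0010]: F1=1 F2=0 -> F1&~F2 -> 1
  row 3 [0011]: F1=1 F2=1 -> F1&~F2 -> 0
  row 4 [0100]: F1=0 F2=0 -> F1&~F2 -> 0
  row 5 [0101]: F1=1 F2=1 -> F1&~F2 -> 0
  row 6 [0110]: F1=0 F2=0 -> F1&~F2 -> 0
  row 7 [0111]: F1=1 F2=1 -> F1&~F2 -> 0
  row 8 [1000]: F1=1 F2=0 -> F1&~F2 -> 1
  row 9 [1001]: F1=1 F2=1 -> F1&~F2 -> 0
  row 10 [1010]: F1=1 F2=0 -> F1&~F2 -> 1
  row 11 [1011]: F1=1 F2=1 -> F1&~F2 -> 0
  row 12 [1100]: F1=0 F2=0 -> F1&~F2 -> 0
  row 13 [1101]: F1=1 F2=1 -> F1&~F2 -> 0
  row 14 [1110]: F1=0 F2=0 -> F1&~F2 -> 0
  row 15 [1111]: F1=1 F2=1 -> F1&~F2 -> 0
Full result column, 4 rows per line (u,v fixed per line; w,z runs 00..11 left to right):
  rows 0-3 [u,v=00]: 1010  = hex A
  rows 4-7 [u,v=01]: 0000  = hex 0
  rows 8-11 [u,v=10]: 1010  = hex A
  rows 12-15 [u,v=11]: 0000  = hex 0
Counterexample vector (row 0 .. row 15) = 1010000010100000
Output column grouped in 4s = 1010 0000 1010 0000 = 0xA0A0
Convert to decimal digit by digit (value = value*16 + digit):
  A -> 10
  10*16 + 0 = 160
  160*16 + 10 (A) = 2570
  2570*16 + 0 = 41120
Decimal = 41120

41120


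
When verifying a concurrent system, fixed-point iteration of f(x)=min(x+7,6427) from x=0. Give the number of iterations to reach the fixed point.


Step 1: x=0, cap=6427, increment=7
Step 2: x grows by 7 each step until capped at 6427; fixed point is x=6427
Step 3: iterations = ceil(6427/7) = 919

919


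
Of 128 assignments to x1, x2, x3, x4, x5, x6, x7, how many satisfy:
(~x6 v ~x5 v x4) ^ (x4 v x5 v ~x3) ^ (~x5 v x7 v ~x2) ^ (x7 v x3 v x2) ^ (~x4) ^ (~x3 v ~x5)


CNF with 6 clauses over 7 vars (128 assignments).
An assignment satisfies CNF iff every clause has >=1 true literal.
Check each row (bits = x1,x2,x3,x4,x5,x6,x7; clause T/F shown):
  row 0 [0000000]: clauses=TTTFTT -> 0
  row 1 [0000001]: clauses=TTTTTT -> 1
  row 2 [0000010]: clauses=TTTFTT -> 0
  row 3 [0000011]: clauses=TTTTTT -> 1
  row 4 [0000100]: clauses=TTTFTT -> 0
  (every remaining row is evaluated the same way; all 128 results are listed next)
Full result column, 8 rows per line (x1,x2,x3,x4 fixed per line; x5,x6,x7 runs 000..111 left to right):
  rows 0-7 [x1,x2,x3,x4=0000]: 01010100  (ones: 3)
  rows 8-15 [x1,x2,x3,x4=0001]: 00000000  (ones: 0)
  rows 16-23 [x1,x2,x3,x4=0010]: 00000000  (ones: 0)
  rows 24-31 [x1,x2,x3,x4=0011]: 00000000  (ones: 0)
  rows 32-39 [x1,x2,x3,x4=0100]: 11110100  (ones: 5)
  rows 40-47 [x1,x2,x3,x4=0101]: 00000000  (ones: 0)
  rows 48-55 [x1,x2,x3,x4=0110]: 00000000  (ones: 0)
  rows 56-63 [x1,x2,x3,x4=0111]: 00000000  (ones: 0)
  rows 64-71 [x1,x2,x3,x4=1000]: 01010100  (ones: 3)
  rows 72-79 [x1,x2,x3,x4=1001]: 00000000  (ones: 0)
  rows 80-87 [x1,x2,x3,x4=1010]: 00000000  (ones: 0)
  rows 88-95 [x1,x2,x3,x4=1011]: 00000000  (ones: 0)
  rows 96-103 [x1,x2,x3,x4=1100]: 11110100  (ones: 5)
  rows 104-111 [x1,x2,x3,x4=1101]: 00000000  (ones: 0)
  rows 112-119 [x1,x2,x3,x4=1110]: 00000000  (ones: 0)
  rows 120-127 [x1,x2,x3,x4=1111]: 00000000  (ones: 0)
Satisfying assignments = 3+0+0+0+5+0+0+0+3+0+0+0+5+0+0+0 = 16

16


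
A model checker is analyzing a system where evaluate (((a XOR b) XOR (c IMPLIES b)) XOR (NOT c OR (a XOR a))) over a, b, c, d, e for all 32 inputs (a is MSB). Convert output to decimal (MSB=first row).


Formula: (((a XOR b) XOR (c IMPLIES b)) XOR (NOT c OR (a XOR a))) over a, b, c, d, e (32 rows)
Evaluate each row (bits = a,b,c,d,e, MSB first):
  row 0 [00000]: (((0 XOR 0) XOR (0 IMPLIES 0)) XOR (NOT 0 OR (0 XOR 0))) -> 0
  row 1 [00001]: (((0 XOR 0) XOR (0 IMPLIES 0)) XOR (NOT 0 OR (0 XOR 0))) -> 0
  row 2 [00010]: (((0 XOR 0) XOR (0 IMPLIES 0)) XOR (NOT 0 OR (0 XOR 0))) -> 0
  row 3 [00011]: (((0 XOR 0) XOR (0 IMPLIES 0)) XOR (NOT 0 OR (0 XOR 0))) -> 0
  row 4 [00100]: (((0 XOR 0) XOR (1 IMPLIES 0)) XOR (NOT 1 OR (0 XOR 0))) -> 0
  row 5 [00101]: (((0 XOR 0) XOR (1 IMPLIES 0)) XOR (NOT 1 OR (0 XOR 0))) -> 0
  row 6 [00110]: (((0 XOR 0) XOR (1 IMPLIES 0)) XOR (NOT 1 OR (0 XOR 0))) -> 0
  row 7 [00111]: (((0 XOR 0) XOR (1 IMPLIES 0)) XOR (NOT 1 OR (0 XOR 0))) -> 0
  row 8 [01000]: (((0 XOR 1) XOR (0 IMPLIES 1)) XOR (NOT 0 OR (0 XOR 0))) -> 1
  row 9 [01001]: (((0 XOR 1) XOR (0 IMPLIES 1)) XOR (NOT 0 OR (0 XOR 0))) -> 1
  row 10 [01010]: (((0 XOR 1) XOR (0 IMPLIES 1)) XOR (NOT 0 OR (0 XOR 0))) -> 1
  row 11 [01011]: (((0 XOR 1) XOR (0 IMPLIES 1)) XOR (NOT 0 OR (0 XOR 0))) -> 1
  row 12 [01100]: (((0 XOR 1) XOR (1 IMPLIES 1)) XOR (NOT 1 OR (0 XOR 0))) -> 0
  row 13 [01101]: (((0 XOR 1) XOR (1 IMPLIES 1)) XOR (NOT 1 OR (0 XOR 0))) -> 0
  row 14 [01110]: (((0 XOR 1) XOR (1 IMPLIES 1)) XOR (NOT 1 OR (0 XOR 0))) -> 0
  row 15 [01111]: (((0 XOR 1) XOR (1 IMPLIES 1)) XOR (NOT 1 OR (0 XOR 0))) -> 0
  row 16 [10000]: (((1 XOR 0) XOR (0 IMPLIES 0)) XOR (NOT 0 OR (1 XOR 1))) -> 1
  row 17 [10001]: (((1 XOR 0) XOR (0 IMPLIES 0)) XOR (NOT 0 OR (1 XOR 1))) -> 1
  row 18 [10010]: (((1 XOR 0) XOR (0 IMPLIES 0)) XOR (NOT 0 OR (1 XOR 1))) -> 1
  row 19 [10011]: (((1 XOR 0) XOR (0 IMPLIES 0)) XOR (NOT 0 OR (1 XOR 1))) -> 1
  row 20 [10100]: (((1 XOR 0) XOR (1 IMPLIES 0)) XOR (NOT 1 OR (1 XOR 1))) -> 1
  row 21 [10101]: (((1 XOR 0) XOR (1 IMPLIES 0)) XOR (NOT 1 OR (1 XOR 1))) -> 1
  row 22 [10110]: (((1 XOR 0) XOR (1 IMPLIES 0)) XOR (NOT 1 OR (1 XOR 1))) -> 1
  row 23 [10111]: (((1 XOR 0) XOR (1 IMPLIES 0)) XOR (NOT 1 OR (1 XOR 1))) -> 1
  row 24 [11000]: (((1 XOR 1) XOR (0 IMPLIES 1)) XOR (NOT 0 OR (1 XOR 1))) -> 0
  row 25 [11001]: (((1 XOR 1) XOR (0 IMPLIES 1)) XOR (NOT 0 OR (1 XOR 1))) -> 0
  row 26 [11010]: (((1 XOR 1) XOR (0 IMPLIES 1)) XOR (NOT 0 OR (1 XOR 1))) -> 0
  row 27 [11011]: (((1 XOR 1) XOR (0 IMPLIES 1)) XOR (NOT 0 OR (1 XOR 1))) -> 0
  row 28 [11100]: (((1 XOR 1) XOR (1 IMPLIES 1)) XOR (NOT 1 OR (1 XOR 1))) -> 1
  row 29 [11101]: (((1 XOR 1) XOR (1 IMPLIES 1)) XOR (NOT 1 OR (1 XOR 1))) -> 1
  row 30 [11110]: (((1 XOR 1) XOR (1 IMPLIES 1)) XOR (NOT 1 OR (1 XOR 1))) -> 1
  row 31 [11111]: (((1 XOR 1) XOR (1 IMPLIES 1)) XOR (NOT 1 OR (1 XOR 1))) -> 1
Full result column, 4 rows per line (a,b,c fixed per line; d,e runs 00..11 left to right):
  rows 0-3 [a,b,c=000]: 0000  = hex 0
  rows 4-7 [a,b,c=001]: 0000  = hex 0
  rows 8-11 [a,b,c=010]: 1111  = hex F
  rows 12-15 [a,b,c=011]: 0000  = hex 0
  rows 16-19 [a,b,c=100]: 1111  = hex F
  rows 20-23 [a,b,c=101]: 1111  = hex F
  rows 24-27 [a,b,c=110]: 0000  = hex 0
  rows 28-31 [a,b,c=111]: 1111  = hex F
Output column (row 0 .. row 31) = 00000000111100001111111100001111
Output column grouped in 4s = 0000 0000 1111 0000 1111 1111 0000 1111 = 0x00F0FF0F
Convert to decimal digit by digit (value = value*16 + digit):
  0 -> 0
  0*16 + 0 = 0
  0*16 + 15 (F) = 15
  15*16 + 0 = 240
  240*16 + 15 (F) = 3855
  3855*16 + 15 (F) = 61695
  61695*16 + 0 = 987120
  987120*16 + 15 (F) = 15793935
Decimal = 15793935

15793935


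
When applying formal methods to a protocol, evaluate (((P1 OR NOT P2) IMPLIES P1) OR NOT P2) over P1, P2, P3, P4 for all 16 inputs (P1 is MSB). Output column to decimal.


Formula: (((P1 OR NOT P2) IMPLIES P1) OR NOT P2) over P1, P2, P3, P4 (16 rows)
Evaluate each row (bits = P1,P2,P3,P4, MSB first):
  row 0 [0000]: (((0 OR NOT 0) IMPLIES 0) OR NOT 0) -> 1
  row 1 [0001]: (((0 OR NOT 0) IMPLIES 0) OR NOT 0) -> 1
  row 2 [0010]: (((0 OR NOT 0) IMPLIES 0) OR NOT 0) -> 1
  row 3 [0011]: (((0 OR NOT 0) IMPLIES 0) OR NOT 0) -> 1
  row 4 [0100]: (((0 OR NOT 1) IMPLIES 0) OR NOT 1) -> 1
  row 5 [0101]: (((0 OR NOT 1) IMPLIES 0) OR NOT 1) -> 1
  row 6 [0110]: (((0 OR NOT 1) IMPLIES 0) OR NOT 1) -> 1
  row 7 [0111]: (((0 OR NOT 1) IMPLIES 0) OR NOT 1) -> 1
  row 8 [1000]: (((1 OR NOT 0) IMPLIES 1) OR NOT 0) -> 1
  row 9 [1001]: (((1 OR NOT 0) IMPLIES 1) OR NOT 0) -> 1
  row 10 [1010]: (((1 OR NOT 0) IMPLIES 1) OR NOT 0) -> 1
  row 11 [1011]: (((1 OR NOT 0) IMPLIES 1) OR NOT 0) -> 1
  row 12 [1100]: (((1 OR NOT 1) IMPLIES 1) OR NOT 1) -> 1
  row 13 [1101]: (((1 OR NOT 1) IMPLIES 1) OR NOT 1) -> 1
  row 14 [1110]: (((1 OR NOT 1) IMPLIES 1) OR NOT 1) -> 1
  row 15 [1111]: (((1 OR NOT 1) IMPLIES 1) OR NOT 1) -> 1
Full result column, 4 rows per line (P1,P2 fixed per line; P3,P4 runs 00..11 left to right):
  rows 0-3 [P1,P2=00]: 1111  = hex F
  rows 4-7 [P1,P2=01]: 1111  = hex F
  rows 8-11 [P1,P2=10]: 1111  = hex F
  rows 12-15 [P1,P2=11]: 1111  = hex F
Output column (row 0 .. row 15) = 1111111111111111
Output column grouped in 4s = 1111 1111 1111 1111 = 0xFFFF
Convert to decimal digit by digit (value = value*16 + digit):
  F -> 15
  15*16 + 15 (F) = 255
  255*16 + 15 (F) = 4095
  4095*16 + 15 (F) = 65535
Decimal = 65535

65535


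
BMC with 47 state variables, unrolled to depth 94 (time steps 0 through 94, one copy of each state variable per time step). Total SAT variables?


BMC unrolls to depth k, creating one copy of each state var for steps 0..k.
Step count = 94 + 1 = 95 (steps 0 through 94)
Vars per step = 47
Total = 47 * 95 = 4465

4465


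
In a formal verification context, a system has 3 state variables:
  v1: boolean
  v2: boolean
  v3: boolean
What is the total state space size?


State space = product of domain sizes of all variables.
Domain sizes:
  v1 (boolean): 2
  v2 (boolean): 2
  v3 (boolean): 2
Product = 2 * 2 * 2 = 8

8


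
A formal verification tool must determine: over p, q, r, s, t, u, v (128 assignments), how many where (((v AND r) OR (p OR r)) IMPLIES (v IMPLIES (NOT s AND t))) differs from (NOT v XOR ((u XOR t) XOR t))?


F1 = (((v AND r) OR (p OR r)) IMPLIES (v IMPLIES (NOT s AND t)))
F2 = (NOT v XOR ((u XOR t) XOR t))
Evaluate both on each of 128 rows (bits = p,q,r,s,t,u,v):
  row 0 [0000000]: F1=1 F2=1 -> 0
  row 1 [0000001]: F1=1 F2=0 (differ) -> 1
  row 2 [0000010]: F1=1 F2=0 (differ) -> 1
  row 3 [0000011]: F1=1 F2=1 -> 0
  row 4 [0000100]: F1=1 F2=1 -> 0
  (every remaining row is evaluated the same way; all 128 results are listed next)
Full result column, 8 rows per line (p,q,r,s fixed per line; t,u,v runs 000..111 left to right):
  rows 0-7 [p,q,r,s=0000]: 01100110  (ones: 4)
  rows 8-15 [p,q,r,s=0001]: 01100110  (ones: 4)
  rows 16-23 [p,q,r,s=0010]: 00110110  (ones: 4)
  rows 24-31 [p,q,r,s=0011]: 00110011  (ones: 4)
  rows 32-39 [p,q,r,s=0100]: 01100110  (ones: 4)
  rows 40-47 [p,q,r,s=0101]: 01100110  (ones: 4)
  rows 48-55 [p,q,r,s=0110]: 00110110  (ones: 4)
  rows 56-63 [p,q,r,s=0111]: 00110011  (ones: 4)
  rows 64-71 [p,q,r,s=1000]: 00110110  (ones: 4)
  rows 72-79 [p,q,r,s=1001]: 00110011  (ones: 4)
  rows 80-87 [p,q,r,s=1010]: 00110110  (ones: 4)
  rows 88-95 [p,q,r,s=1011]: 00110011  (ones: 4)
  rows 96-103 [p,q,r,s=1100]: 00110110  (ones: 4)
  rows 104-111 [p,q,r,s=1101]: 00110011  (ones: 4)
  rows 112-119 [p,q,r,s=1110]: 00110110  (ones: 4)
  rows 120-127 [p,q,r,s=1111]: 00110011  (ones: 4)
Disagreements = 4+4+4+4+4+4+4+4+4+4+4+4+4+4+4+4 = 64

64


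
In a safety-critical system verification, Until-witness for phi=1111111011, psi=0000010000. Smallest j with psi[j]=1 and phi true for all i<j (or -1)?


(phi U psi) at 0: need smallest j with psi[j]=1 and phi[i]=1 for all i in [0,j).
Scan from step 0:
  step 0: phi=1, psi=0 -> continue
  step 1: phi=1, psi=0 -> continue
  step 2: phi=1, psi=0 -> continue
  step 3: phi=1, psi=0 -> continue
  step 5: psi=1 and phi held for [0,5) -> witness found
Witness step = 5

5


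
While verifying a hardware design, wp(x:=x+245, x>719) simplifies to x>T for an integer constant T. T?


Formula: wp(x:=E, P) = P[E/x] (substitute E for x in postcondition)
Step 1: Postcondition: x>719
Step 2: Substitute x+245 for x: x+245>719
Step 3: Solve for x: x > 719-245 = 474

474


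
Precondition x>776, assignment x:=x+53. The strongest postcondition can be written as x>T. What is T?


Formula: sp(P, x:=E) = exists old_x. (x = E[old_x/x]) AND P[old_x/x] (old_x is the value of x before the assignment; eliminate old_x by solving x = E[old_x/x] for old_x)
Step 1: Precondition P: x>776, i.e. old_x > 776
Step 2: Assignment gives x = old_x + 53, so old_x = x - 53
Step 3: Substitute into P: x - 53 > 776
Step 4: Simplify: x > 776+53 = 829

829


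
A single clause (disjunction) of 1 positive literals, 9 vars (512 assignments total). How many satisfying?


Step 1: Total=2^9=512
Step 2: Unsat when all 1 false: 2^8=256
Step 3: Sat=512-256=256

256


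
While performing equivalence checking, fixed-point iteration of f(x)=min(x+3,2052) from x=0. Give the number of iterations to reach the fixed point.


Step 1: x=0, cap=2052, increment=3
Step 2: x grows by 3 each step until capped at 2052; fixed point is x=2052
Step 3: iterations = ceil(2052/3) = 684

684


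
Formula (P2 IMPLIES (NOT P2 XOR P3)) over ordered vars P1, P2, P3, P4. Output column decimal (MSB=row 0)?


Formula: (P2 IMPLIES (NOT P2 XOR P3)) over P1, P2, P3, P4 (16 rows)
Evaluate each row (bits = P1,P2,P3,P4, MSB first):
  row 0 [0000]: (0 IMPLIES (NOT 0 XOR 0)) -> 1
  row 1 [0001]: (0 IMPLIES (NOT 0 XOR 0)) -> 1
  row 2 [0010]: (0 IMPLIES (NOT 0 XOR 1)) -> 1
  row 3 [0011]: (0 IMPLIES (NOT 0 XOR 1)) -> 1
  row 4 [0100]: (1 IMPLIES (NOT 1 XOR 0)) -> 0
  row 5 [0101]: (1 IMPLIES (NOT 1 XOR 0)) -> 0
  row 6 [0110]: (1 IMPLIES (NOT 1 XOR 1)) -> 1
  row 7 [0111]: (1 IMPLIES (NOT 1 XOR 1)) -> 1
  row 8 [1000]: (0 IMPLIES (NOT 0 XOR 0)) -> 1
  row 9 [1001]: (0 IMPLIES (NOT 0 XOR 0)) -> 1
  row 10 [1010]: (0 IMPLIES (NOT 0 XOR 1)) -> 1
  row 11 [1011]: (0 IMPLIES (NOT 0 XOR 1)) -> 1
  row 12 [1100]: (1 IMPLIES (NOT 1 XOR 0)) -> 0
  row 13 [1101]: (1 IMPLIES (NOT 1 XOR 0)) -> 0
  row 14 [1110]: (1 IMPLIES (NOT 1 XOR 1)) -> 1
  row 15 [1111]: (1 IMPLIES (NOT 1 XOR 1)) -> 1
Full result column, 4 rows per line (P1,P2 fixed per line; P3,P4 runs 00..11 left to right):
  rows 0-3 [P1,P2=00]: 1111  = hex F
  rows 4-7 [P1,P2=01]: 0011  = hex 3
  rows 8-11 [P1,P2=10]: 1111  = hex F
  rows 12-15 [P1,P2=11]: 0011  = hex 3
Output column (row 0 .. row 15) = 1111001111110011
Output column grouped in 4s = 1111 0011 1111 0011 = 0xF3F3
Convert to decimal digit by digit (value = value*16 + digit):
  F -> 15
  15*16 + 3 = 243
  243*16 + 15 (F) = 3903
  3903*16 + 3 = 62451
Decimal = 62451

62451


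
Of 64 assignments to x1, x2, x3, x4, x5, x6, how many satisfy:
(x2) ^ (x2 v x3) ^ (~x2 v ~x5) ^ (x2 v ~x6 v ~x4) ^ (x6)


CNF with 5 clauses over 6 vars (64 assignments).
An assignment satisfies CNF iff every clause has >=1 true literal.
Check each row (bits = x1,x2,x3,x4,x5,x6; clause T/F shown):
  row 0 [000000]: clauses=FFTTF -> 0
  row 1 [000001]: clauses=FFTTT -> 0
  row 2 [000010]: clauses=FFTTF -> 0
  row 3 [000011]: clauses=FFTTT -> 0
  row 4 [000100]: clauses=FFTTF -> 0
  (every remaining row is evaluated the same way; all 64 results are listed next)
Full result column, 8 rows per line (x1,x2,x3 fixed per line; x4,x5,x6 runs 000..111 left to right):
  rows 0-7 [x1,x2,x3=000]: 00000000  (ones: 0)
  rows 8-15 [x1,x2,x3=001]: 00000000  (ones: 0)
  rows 16-23 [x1,x2,x3=010]: 01000100  (ones: 2)
  rows 24-31 [x1,x2,x3=011]: 01000100  (ones: 2)
  rows 32-39 [x1,x2,x3=100]: 00000000  (ones: 0)
  rows 40-47 [x1,x2,x3=101]: 00000000  (ones: 0)
  rows 48-55 [x1,x2,x3=110]: 01000100  (ones: 2)
  rows 56-63 [x1,x2,x3=111]: 01000100  (ones: 2)
Satisfying assignments = 0+0+2+2+0+0+2+2 = 8

8


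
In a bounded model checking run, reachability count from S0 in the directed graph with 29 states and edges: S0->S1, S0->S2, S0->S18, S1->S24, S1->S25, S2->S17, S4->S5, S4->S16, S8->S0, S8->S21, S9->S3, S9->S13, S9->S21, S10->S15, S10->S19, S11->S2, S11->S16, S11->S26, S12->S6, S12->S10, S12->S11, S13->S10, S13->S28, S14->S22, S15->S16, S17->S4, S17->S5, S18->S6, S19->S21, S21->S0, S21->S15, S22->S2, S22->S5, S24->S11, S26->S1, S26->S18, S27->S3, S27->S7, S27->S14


BFS from S0:
  layer 0: {S0}
  layer 1: {S1, S2, S18}
  layer 2: {S6, S17, S24, S25}
  layer 3: {S4, S5, S11}
  layer 4: {S16, S26}
Reachable set: {S0, S1, S2, S4, S5, S6, S11, S16, S17, S18, S24, S25, S26}
Count = 13

13


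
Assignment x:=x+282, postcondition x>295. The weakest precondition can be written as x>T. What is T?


Formula: wp(x:=E, P) = P[E/x] (substitute E for x in postcondition)
Step 1: Postcondition: x>295
Step 2: Substitute x+282 for x: x+282>295
Step 3: Solve for x: x > 295-282 = 13

13


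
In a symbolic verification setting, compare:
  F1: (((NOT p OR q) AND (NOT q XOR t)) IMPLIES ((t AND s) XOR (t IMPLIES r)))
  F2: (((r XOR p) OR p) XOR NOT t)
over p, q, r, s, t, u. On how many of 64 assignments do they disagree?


F1 = (((NOT p OR q) AND (NOT q XOR t)) IMPLIES ((t AND s) XOR (t IMPLIES r)))
F2 = (((r XOR p) OR p) XOR NOT t)
Evaluate both on each of 64 rows (bits = p,q,r,s,t,u):
  row 0 [000000]: F1=1 F2=1 -> 0
  row 1 [000001]: F1=1 F2=1 -> 0
  row 2 [000010]: F1=1 F2=0 (differ) -> 1
  row 3 [000011]: F1=1 F2=0 (differ) -> 1
  row 4 [000100]: F1=1 F2=1 -> 0
  (every remaining row is evaluated the same way; all 64 results are listed next)
Full result column, 8 rows per line (p,q,r fixed per line; s,t,u runs 000..111 left to right):
  rows 0-7 [p,q,r=000]: 00110011  (ones: 4)
  rows 8-15 [p,q,r=001]: 11001100  (ones: 4)
  rows 16-23 [p,q,r=010]: 00000011  (ones: 2)
  rows 24-31 [p,q,r=011]: 11001111  (ones: 6)
  rows 32-39 [p,q,r=100]: 11001100  (ones: 4)
  rows 40-47 [p,q,r=101]: 11001100  (ones: 4)
  rows 48-55 [p,q,r=110]: 11111100  (ones: 6)
  rows 56-63 [p,q,r=111]: 11001111  (ones: 6)
Disagreements = 4+4+2+6+4+4+6+6 = 36

36


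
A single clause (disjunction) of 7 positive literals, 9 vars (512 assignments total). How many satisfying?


Step 1: Total=2^9=512
Step 2: Unsat when all 7 false: 2^2=4
Step 3: Sat=512-4=508

508


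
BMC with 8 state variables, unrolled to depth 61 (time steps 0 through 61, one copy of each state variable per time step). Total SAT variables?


BMC unrolls to depth k, creating one copy of each state var for steps 0..k.
Step count = 61 + 1 = 62 (steps 0 through 61)
Vars per step = 8
Total = 8 * 62 = 496

496


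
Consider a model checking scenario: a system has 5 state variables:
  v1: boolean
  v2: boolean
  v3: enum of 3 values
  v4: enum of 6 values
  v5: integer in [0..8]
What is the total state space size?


State space = product of domain sizes of all variables.
Domain sizes:
  v1 (boolean): 2
  v2 (boolean): 2
  v3 (enum of 3 values): 3
  v4 (enum of 6 values): 6
  v5 (integer in [0..8]): 9
Product = 2 * 2 * 3 * 6 * 9 = 648

648


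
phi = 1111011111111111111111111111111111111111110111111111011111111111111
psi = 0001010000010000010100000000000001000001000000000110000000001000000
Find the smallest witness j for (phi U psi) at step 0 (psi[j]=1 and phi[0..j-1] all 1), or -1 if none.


(phi U psi) at 0: need smallest j with psi[j]=1 and phi[i]=1 for all i in [0,j).
Scan from step 0:
  step 0: phi=1, psi=0 -> continue
  step 1: phi=1, psi=0 -> continue
  step 2: phi=1, psi=0 -> continue
  step 3: psi=1 and phi held for [0,3) -> witness found
Witness step = 3

3


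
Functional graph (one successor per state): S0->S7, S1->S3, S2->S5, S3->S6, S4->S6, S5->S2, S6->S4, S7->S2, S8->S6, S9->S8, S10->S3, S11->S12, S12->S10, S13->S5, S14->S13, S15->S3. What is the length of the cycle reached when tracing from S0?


Trace from S0 until a state repeats:
  S0 -> S7 -> S2 -> S5 -> S2
S2 first seen at step 2, revisited at step 4.
Cycle length = 4 - 2 = 2

2


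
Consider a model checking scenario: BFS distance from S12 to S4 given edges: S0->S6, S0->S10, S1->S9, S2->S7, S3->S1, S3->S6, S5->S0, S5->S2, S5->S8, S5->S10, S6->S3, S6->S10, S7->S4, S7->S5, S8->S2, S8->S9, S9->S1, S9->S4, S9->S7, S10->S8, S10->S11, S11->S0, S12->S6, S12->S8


BFS layer-by-layer from S12:
  dist 0: {S12}
  dist 1: {S6, S8}
  dist 2: {S2, S3, S9, S10}
  dist 3: {S1, S4, S7, S11}
  -> S4 reached at distance 3
Shortest path length = 3

3


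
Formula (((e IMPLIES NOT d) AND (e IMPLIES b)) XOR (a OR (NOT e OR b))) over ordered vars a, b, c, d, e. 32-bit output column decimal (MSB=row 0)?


Formula: (((e IMPLIES NOT d) AND (e IMPLIES b)) XOR (a OR (NOT e OR b))) over a, b, c, d, e (32 rows)
Evaluate each row (bits = a,b,c,d,e, MSB first):
  row 0 [00000]: (((0 IMPLIES NOT 0) AND (0 IMPLIES 0)) XOR (0 OR (NOT 0 OR 0))) -> 0
  row 1 [00001]: (((1 IMPLIES NOT 0) AND (1 IMPLIES 0)) XOR (0 OR (NOT 1 OR 0))) -> 0
  row 2 [00010]: (((0 IMPLIES NOT 1) AND (0 IMPLIES 0)) XOR (0 OR (NOT 0 OR 0))) -> 0
  row 3 [00011]: (((1 IMPLIES NOT 1) AND (1 IMPLIES 0)) XOR (0 OR (NOT 1 OR 0))) -> 0
  row 4 [00100]: (((0 IMPLIES NOT 0) AND (0 IMPLIES 0)) XOR (0 OR (NOT 0 OR 0))) -> 0
  row 5 [00101]: (((1 IMPLIES NOT 0) AND (1 IMPLIES 0)) XOR (0 OR (NOT 1 OR 0))) -> 0
  row 6 [00110]: (((0 IMPLIES NOT 1) AND (0 IMPLIES 0)) XOR (0 OR (NOT 0 OR 0))) -> 0
  row 7 [00111]: (((1 IMPLIES NOT 1) AND (1 IMPLIES 0)) XOR (0 OR (NOT 1 OR 0))) -> 0
  row 8 [01000]: (((0 IMPLIES NOT 0) AND (0 IMPLIES 1)) XOR (0 OR (NOT 0 OR 1))) -> 0
  row 9 [01001]: (((1 IMPLIES NOT 0) AND (1 IMPLIES 1)) XOR (0 OR (NOT 1 OR 1))) -> 0
  row 10 [01010]: (((0 IMPLIES NOT 1) AND (0 IMPLIES 1)) XOR (0 OR (NOT 0 OR 1))) -> 0
  row 11 [01011]: (((1 IMPLIES NOT 1) AND (1 IMPLIES 1)) XOR (0 OR (NOT 1 OR 1))) -> 1
  row 12 [01100]: (((0 IMPLIES NOT 0) AND (0 IMPLIES 1)) XOR (0 OR (NOT 0 OR 1))) -> 0
  row 13 [01101]: (((1 IMPLIES NOT 0) AND (1 IMPLIES 1)) XOR (0 OR (NOT 1 OR 1))) -> 0
  row 14 [01110]: (((0 IMPLIES NOT 1) AND (0 IMPLIES 1)) XOR (0 OR (NOT 0 OR 1))) -> 0
  row 15 [01111]: (((1 IMPLIES NOT 1) AND (1 IMPLIES 1)) XOR (0 OR (NOT 1 OR 1))) -> 1
  row 16 [10000]: (((0 IMPLIES NOT 0) AND (0 IMPLIES 0)) XOR (1 OR (NOT 0 OR 0))) -> 0
  row 17 [10001]: (((1 IMPLIES NOT 0) AND (1 IMPLIES 0)) XOR (1 OR (NOT 1 OR 0))) -> 1
  row 18 [10010]: (((0 IMPLIES NOT 1) AND (0 IMPLIES 0)) XOR (1 OR (NOT 0 OR 0))) -> 0
  row 19 [10011]: (((1 IMPLIES NOT 1) AND (1 IMPLIES 0)) XOR (1 OR (NOT 1 OR 0))) -> 1
  row 20 [10100]: (((0 IMPLIES NOT 0) AND (0 IMPLIES 0)) XOR (1 OR (NOT 0 OR 0))) -> 0
  row 21 [10101]: (((1 IMPLIES NOT 0) AND (1 IMPLIES 0)) XOR (1 OR (NOT 1 OR 0))) -> 1
  row 22 [10110]: (((0 IMPLIES NOT 1) AND (0 IMPLIES 0)) XOR (1 OR (NOT 0 OR 0))) -> 0
  row 23 [10111]: (((1 IMPLIES NOT 1) AND (1 IMPLIES 0)) XOR (1 OR (NOT 1 OR 0))) -> 1
  row 24 [11000]: (((0 IMPLIES NOT 0) AND (0 IMPLIES 1)) XOR (1 OR (NOT 0 OR 1))) -> 0
  row 25 [11001]: (((1 IMPLIES NOT 0) AND (1 IMPLIES 1)) XOR (1 OR (NOT 1 OR 1))) -> 0
  row 26 [11010]: (((0 IMPLIES NOT 1) AND (0 IMPLIES 1)) XOR (1 OR (NOT 0 OR 1))) -> 0
  row 27 [11011]: (((1 IMPLIES NOT 1) AND (1 IMPLIES 1)) XOR (1 OR (NOT 1 OR 1))) -> 1
  row 28 [11100]: (((0 IMPLIES NOT 0) AND (0 IMPLIES 1)) XOR (1 OR (NOT 0 OR 1))) -> 0
  row 29 [11101]: (((1 IMPLIES NOT 0) AND (1 IMPLIES 1)) XOR (1 OR (NOT 1 OR 1))) -> 0
  row 30 [11110]: (((0 IMPLIES NOT 1) AND (0 IMPLIES 1)) XOR (1 OR (NOT 0 OR 1))) -> 0
  row 31 [11111]: (((1 IMPLIES NOT 1) AND (1 IMPLIES 1)) XOR (1 OR (NOT 1 OR 1))) -> 1
Full result column, 4 rows per line (a,b,c fixed per line; d,e runs 00..11 left to right):
  rows 0-3 [a,b,c=000]: 0000  = hex 0
  rows 4-7 [a,b,c=001]: 0000  = hex 0
  rows 8-11 [a,b,c=010]: 0001  = hex 1
  rows 12-15 [a,b,c=011]: 0001  = hex 1
  rows 16-19 [a,b,c=100]: 0101  = hex 5
  rows 20-23 [a,b,c=101]: 0101  = hex 5
  rows 24-27 [a,b,c=110]: 0001  = hex 1
  rows 28-31 [a,b,c=111]: 0001  = hex 1
Output column (row 0 .. row 31) = 00000000000100010101010100010001
Output column grouped in 4s = 0000 0000 0001 0001 0101 0101 0001 0001 = 0x00115511
Convert to decimal digit by digit (value = value*16 + digit):
  0 -> 0
  0*16 + 0 = 0
  0*16 + 1 = 1
  1*16 + 1 = 17
  17*16 + 5 = 277
  277*16 + 5 = 4437
  4437*16 + 1 = 70993
  70993*16 + 1 = 1135889
Decimal = 1135889

1135889


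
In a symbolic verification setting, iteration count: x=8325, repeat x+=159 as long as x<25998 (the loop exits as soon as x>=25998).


Step 1: x goes from 8325 toward 25998 by 159; the body runs while x<25998, so iterations = ceil((bound-start)/step)
Step 2: Distance=17673
Step 3: ceil(17673/159)=112

112


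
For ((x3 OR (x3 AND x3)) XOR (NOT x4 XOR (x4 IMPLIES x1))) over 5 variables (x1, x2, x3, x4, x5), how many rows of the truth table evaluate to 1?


Formula: ((x3 OR (x3 AND x3)) XOR (NOT x4 XOR (x4 IMPLIES x1))) over 5 vars (32 rows)
Evaluate each row (x1, x2, x3, x4, x5 as bits, MSB first):
  row 0 [00000]: ((0 OR (0 AND 0)) XOR (NOT 0 XOR (0 IMPLIES 0))) -> 0
  row 1 [00001]: ((0 OR (0 AND 0)) XOR (NOT 0 XOR (0 IMPLIES 0))) -> 0
  row 2 [00010]: ((0 OR (0 AND 0)) XOR (NOT 1 XOR (1 IMPLIES 0))) -> 0
  row 3 [00011]: ((0 OR (0 AND 0)) XOR (NOT 1 XOR (1 IMPLIES 0))) -> 0
  row 4 [00100]: ((1 OR (1 AND 1)) XOR (NOT 0 XOR (0 IMPLIES 0))) -> 1
  row 5 [00101]: ((1 OR (1 AND 1)) XOR (NOT 0 XOR (0 IMPLIES 0))) -> 1
  row 6 [00110]: ((1 OR (1 AND 1)) XOR (NOT 1 XOR (1 IMPLIES 0))) -> 1
  row 7 [00111]: ((1 OR (1 AND 1)) XOR (NOT 1 XOR (1 IMPLIES 0))) -> 1
  row 8 [01000]: ((0 OR (0 AND 0)) XOR (NOT 0 XOR (0 IMPLIES 0))) -> 0
  row 9 [01001]: ((0 OR (0 AND 0)) XOR (NOT 0 XOR (0 IMPLIES 0))) -> 0
  row 10 [01010]: ((0 OR (0 AND 0)) XOR (NOT 1 XOR (1 IMPLIES 0))) -> 0
  row 11 [01011]: ((0 OR (0 AND 0)) XOR (NOT 1 XOR (1 IMPLIES 0))) -> 0
  row 12 [01100]: ((1 OR (1 AND 1)) XOR (NOT 0 XOR (0 IMPLIES 0))) -> 1
  row 13 [01101]: ((1 OR (1 AND 1)) XOR (NOT 0 XOR (0 IMPLIES 0))) -> 1
  row 14 [01110]: ((1 OR (1 AND 1)) XOR (NOT 1 XOR (1 IMPLIES 0))) -> 1
  row 15 [01111]: ((1 OR (1 AND 1)) XOR (NOT 1 XOR (1 IMPLIES 0))) -> 1
  row 16 [10000]: ((0 OR (0 AND 0)) XOR (NOT 0 XOR (0 IMPLIES 1))) -> 0
  row 17 [10001]: ((0 OR (0 AND 0)) XOR (NOT 0 XOR (0 IMPLIES 1))) -> 0
  row 18 [10010]: ((0 OR (0 AND 0)) XOR (NOT 1 XOR (1 IMPLIES 1))) -> 1
  row 19 [10011]: ((0 OR (0 AND 0)) XOR (NOT 1 XOR (1 IMPLIES 1))) -> 1
  row 20 [10100]: ((1 OR (1 AND 1)) XOR (NOT 0 XOR (0 IMPLIES 1))) -> 1
  row 21 [10101]: ((1 OR (1 AND 1)) XOR (NOT 0 XOR (0 IMPLIES 1))) -> 1
  row 22 [10110]: ((1 OR (1 AND 1)) XOR (NOT 1 XOR (1 IMPLIES 1))) -> 0
  row 23 [10111]: ((1 OR (1 AND 1)) XOR (NOT 1 XOR (1 IMPLIES 1))) -> 0
  row 24 [11000]: ((0 OR (0 AND 0)) XOR (NOT 0 XOR (0 IMPLIES 1))) -> 0
  row 25 [11001]: ((0 OR (0 AND 0)) XOR (NOT 0 XOR (0 IMPLIES 1))) -> 0
  row 26 [11010]: ((0 OR (0 AND 0)) XOR (NOT 1 XOR (1 IMPLIES 1))) -> 1
  row 27 [11011]: ((0 OR (0 AND 0)) XOR (NOT 1 XOR (1 IMPLIES 1))) -> 1
  row 28 [11100]: ((1 OR (1 AND 1)) XOR (NOT 0 XOR (0 IMPLIES 1))) -> 1
  row 29 [11101]: ((1 OR (1 AND 1)) XOR (NOT 0 XOR (0 IMPLIES 1))) -> 1
  row 30 [11110]: ((1 OR (1 AND 1)) XOR (NOT 1 XOR (1 IMPLIES 1))) -> 0
  row 31 [11111]: ((1 OR (1 AND 1)) XOR (NOT 1 XOR (1 IMPLIES 1))) -> 0
Full result column, 8 rows per line (x1,x2 fixed per line; x3,x4,x5 runs 000..111 left to right):
  rows 0-7 [x1,x2=00]: 00001111  (ones: 4)
  rows 8-15 [x1,x2=01]: 00001111  (ones: 4)
  rows 16-23 [x1,x2=10]: 00111100  (ones: 4)
  rows 24-31 [x1,x2=11]: 00111100  (ones: 4)
Count of 1-rows = 4+4+4+4 = 16

16


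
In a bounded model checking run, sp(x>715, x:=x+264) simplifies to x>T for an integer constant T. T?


Formula: sp(P, x:=E) = exists old_x. (x = E[old_x/x]) AND P[old_x/x] (old_x is the value of x before the assignment; eliminate old_x by solving x = E[old_x/x] for old_x)
Step 1: Precondition P: x>715, i.e. old_x > 715
Step 2: Assignment gives x = old_x + 264, so old_x = x - 264
Step 3: Substitute into P: x - 264 > 715
Step 4: Simplify: x > 715+264 = 979

979


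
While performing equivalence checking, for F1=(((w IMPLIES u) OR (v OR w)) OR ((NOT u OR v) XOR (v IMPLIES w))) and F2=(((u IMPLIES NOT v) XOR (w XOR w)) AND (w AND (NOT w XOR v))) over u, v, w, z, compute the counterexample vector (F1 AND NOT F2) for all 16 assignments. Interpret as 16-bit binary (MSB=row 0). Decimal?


F1 = (((w IMPLIES u) OR (v OR w)) OR ((NOT u OR v) XOR (v IMPLIES w)))
F2 = (((u IMPLIES NOT v) XOR (w XOR w)) AND (w AND (NOT w XOR v)))
Counterexample to F1=>F2 is where F1=1 and F2=0.
Evaluate each row (bits = u,v,w,z, MSB first):
  row 0 [0000]: F1=1 F2=0 -> F1&~F2 -> 1
  row 1 [0001]: F1=1 F2=0 -> F1&~F2 -> 1
  row 2 [0010]: F1=1 F2=0 -> F1&~F2 -> 1
  row 3 [0011]: F1=1 F2=0 -> F1&~F2 -> 1
  row 4 [0100]: F1=1 F2=0 -> F1&~F2 -> 1
  row 5 [0101]: F1=1 F2=0 -> F1&~F2 -> 1
  row 6 [0110]: F1=1 F2=1 -> F1&~F2 -> 0
  row 7 [0111]: F1=1 F2=1 -> F1&~F2 -> 0
  row 8 [1000]: F1=1 F2=0 -> F1&~F2 -> 1
  row 9 [1001]: F1=1 F2=0 -> F1&~F2 -> 1
  row 10 [1010]: F1=1 F2=0 -> F1&~F2 -> 1
  row 11 [1011]: F1=1 F2=0 -> F1&~F2 -> 1
  row 12 [1100]: F1=1 F2=0 -> F1&~F2 -> 1
  row 13 [1101]: F1=1 F2=0 -> F1&~F2 -> 1
  row 14 [1110]: F1=1 F2=0 -> F1&~F2 -> 1
  row 15 [1111]: F1=1 F2=0 -> F1&~F2 -> 1
Full result column, 4 rows per line (u,v fixed per line; w,z runs 00..11 left to right):
  rows 0-3 [u,v=00]: 1111  = hex F
  rows 4-7 [u,v=01]: 1100  = hex C
  rows 8-11 [u,v=10]: 1111  = hex F
  rows 12-15 [u,v=11]: 1111  = hex F
Counterexample vector (row 0 .. row 15) = 1111110011111111
Output column grouped in 4s = 1111 1100 1111 1111 = 0xFCFF
Convert to decimal digit by digit (value = value*16 + digit):
  F -> 15
  15*16 + 12 (C) = 252
  252*16 + 15 (F) = 4047
  4047*16 + 15 (F) = 64767
Decimal = 64767

64767


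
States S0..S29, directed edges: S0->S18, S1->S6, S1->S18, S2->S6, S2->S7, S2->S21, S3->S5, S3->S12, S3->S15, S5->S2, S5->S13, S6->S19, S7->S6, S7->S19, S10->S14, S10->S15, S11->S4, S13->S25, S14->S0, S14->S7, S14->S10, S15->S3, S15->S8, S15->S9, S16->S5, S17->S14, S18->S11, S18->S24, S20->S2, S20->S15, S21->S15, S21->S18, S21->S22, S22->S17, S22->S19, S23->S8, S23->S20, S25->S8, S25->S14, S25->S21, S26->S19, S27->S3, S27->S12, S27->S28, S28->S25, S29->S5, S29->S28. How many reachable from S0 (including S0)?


BFS from S0:
  layer 0: {S0}
  layer 1: {S18}
  layer 2: {S11, S24}
  layer 3: {S4}
Reachable set: {S0, S4, S11, S18, S24}
Count = 5

5


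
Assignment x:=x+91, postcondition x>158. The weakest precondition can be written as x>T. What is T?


Formula: wp(x:=E, P) = P[E/x] (substitute E for x in postcondition)
Step 1: Postcondition: x>158
Step 2: Substitute x+91 for x: x+91>158
Step 3: Solve for x: x > 158-91 = 67

67


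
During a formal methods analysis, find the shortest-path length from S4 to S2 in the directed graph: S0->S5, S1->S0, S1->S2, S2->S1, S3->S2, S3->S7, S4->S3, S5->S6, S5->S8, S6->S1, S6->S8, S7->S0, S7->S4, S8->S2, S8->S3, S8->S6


BFS layer-by-layer from S4:
  dist 0: {S4}
  dist 1: {S3}
  dist 2: {S2, S7}
  -> S2 reached at distance 2
Shortest path length = 2

2
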